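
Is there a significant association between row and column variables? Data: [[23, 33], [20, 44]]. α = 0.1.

χ² = 1.253. df = 1, critical = 2.706. Fail to reject H₀. No evidence of dependence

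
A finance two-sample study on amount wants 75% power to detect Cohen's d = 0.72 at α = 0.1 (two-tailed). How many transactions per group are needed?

z_{α/2} = 1.645, z_β = Φ⁻¹(0.75) = 0.674. For medium effect (d = 0.72): n per group = 2(z_{α/2} + z_β)²/d² = 2(1.645 + 0.674)²/0.72² = 20.7 → 21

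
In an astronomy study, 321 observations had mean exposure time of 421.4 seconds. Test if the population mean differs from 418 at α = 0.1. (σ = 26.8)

z = (x̄ - μ₀)/(σ/√n) = (421.4 - 418)/(26.8/√321) = 2.273. Critical value: ±1.645. Since |2.273| > 1.645, Reject H₀.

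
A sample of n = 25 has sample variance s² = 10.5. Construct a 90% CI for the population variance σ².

df = 24. χ²_{0.05} = 36.415, χ²_{0.95} = 13.848. CI for σ² = ((n-1)s²/χ²_{α/2}, (n-1)s²/χ²_{1-α/2}) = (24·10.5/36.415, 24·10.5/13.848) = (6.92, 18.2)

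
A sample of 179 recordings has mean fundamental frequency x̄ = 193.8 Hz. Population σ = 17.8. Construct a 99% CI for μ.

CI = x̄ ± z*(σ/√n) = 193.8 ± 2.576(17.8/√179) = 193.8 ± 3.43 = (190.37, 197.23)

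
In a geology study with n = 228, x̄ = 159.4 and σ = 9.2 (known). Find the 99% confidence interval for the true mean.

CI = x̄ ± z*(σ/√n) = 159.4 ± 2.576(9.2/√228) = 159.4 ± 1.57 = (157.83, 160.97)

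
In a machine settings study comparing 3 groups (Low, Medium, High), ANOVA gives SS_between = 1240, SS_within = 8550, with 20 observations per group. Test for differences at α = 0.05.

df_between = 2, df_within = 57. F = MS_between/MS_within = 620.0/150.0 = 4.133. F_crit ≈ 3.159. Reject H₀. At least one mean differs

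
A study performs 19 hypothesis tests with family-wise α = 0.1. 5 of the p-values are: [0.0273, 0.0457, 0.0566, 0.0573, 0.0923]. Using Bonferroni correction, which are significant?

Bonferroni α = 0.1/19 = 0.00526. None of the given p-values are significant.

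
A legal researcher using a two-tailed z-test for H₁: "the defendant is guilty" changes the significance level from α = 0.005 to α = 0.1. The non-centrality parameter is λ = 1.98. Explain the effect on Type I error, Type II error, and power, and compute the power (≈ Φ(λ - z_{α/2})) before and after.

Increasing α from 0.005 to 0.1:
• Type I error rate increases (α is the Type I rate by definition).
• Critical value moves from z_{α/2} = 2.807 to 1.645, so power = Φ(λ - z_{α/2}) goes from Φ(1.98 - 2.807) = 0.204 to Φ(1.98 - 1.645) = 0.631.
• Type II error rate β = 1 - power therefore decreases (0.796 → 0.369).
Appropriate when false negatives are costly — here, acquitting a guilty person.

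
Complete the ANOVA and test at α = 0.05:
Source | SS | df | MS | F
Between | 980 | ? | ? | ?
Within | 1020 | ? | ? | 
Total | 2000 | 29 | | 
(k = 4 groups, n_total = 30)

df_between = 3, df_within = 26. MS_between = 326.67, MS_within = 39.23. F = 8.327, F_crit ≈ 2.975. Reject H₀.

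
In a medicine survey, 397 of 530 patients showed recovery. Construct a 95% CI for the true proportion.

p̂ = 0.749. CI = p̂ ± z*√(p̂(1-p̂)/n) = (0.712, 0.786)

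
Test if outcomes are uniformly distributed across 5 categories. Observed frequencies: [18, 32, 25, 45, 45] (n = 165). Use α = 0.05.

Expected = 33 each. χ² = Σ(O-E)²/E = 17.515. df = 4, critical value = 9.488. Reject H₀.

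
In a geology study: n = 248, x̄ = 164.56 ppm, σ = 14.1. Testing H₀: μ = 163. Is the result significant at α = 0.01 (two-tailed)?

z = (164.56 - 163)/(14.1/√248) = 1.742. Since |z| ≤ 2.576, not significant at α = 0.01.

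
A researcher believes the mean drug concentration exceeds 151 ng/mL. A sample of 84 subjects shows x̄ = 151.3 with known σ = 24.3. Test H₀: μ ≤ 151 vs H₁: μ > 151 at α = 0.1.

z = 0.113. Critical value: 1.28. Fail to reject H₀.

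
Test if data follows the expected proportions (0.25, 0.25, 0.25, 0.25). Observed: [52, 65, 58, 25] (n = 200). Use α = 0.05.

Expected: [50.0, 50.0, 50.0, 50.0]. χ² = 18.36. df = 3, critical = 7.815. Reject H₀.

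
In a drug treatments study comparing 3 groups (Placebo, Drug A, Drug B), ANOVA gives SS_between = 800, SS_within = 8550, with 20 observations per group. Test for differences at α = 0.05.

df_between = 2, df_within = 57. F = MS_between/MS_within = 400.0/150.0 = 2.667. F_crit ≈ 3.159. Fail to reject H₀.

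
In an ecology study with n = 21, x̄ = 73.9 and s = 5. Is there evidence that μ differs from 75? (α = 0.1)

t = (x̄ - μ₀)/(s/√n) = (73.9 - 75)/(5/√21) = -1.008. df = 20, critical t = ±1.725. Fail to reject H₀.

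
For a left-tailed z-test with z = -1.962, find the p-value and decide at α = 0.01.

p = P(Z < -1.962) = Φ(-1.962) ≈ 0.0249. Since p ≥ 0.01, fail to reject H₀ (not significant) at α = 0.01.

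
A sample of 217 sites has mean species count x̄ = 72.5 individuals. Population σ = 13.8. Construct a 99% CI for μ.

CI = x̄ ± z*(σ/√n) = 72.5 ± 2.576(13.8/√217) = 72.5 ± 2.41 = (70.09, 74.91)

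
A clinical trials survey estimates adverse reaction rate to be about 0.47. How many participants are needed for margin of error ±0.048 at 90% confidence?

n = z²p(1-p)/E² = 1.645²×0.47×0.53/0.048² = 292.6 → n = 293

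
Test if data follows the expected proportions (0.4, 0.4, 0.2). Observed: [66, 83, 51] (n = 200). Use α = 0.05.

Expected: [80.0, 80.0, 40.0]. χ² = 5.588. df = 2, critical = 5.991. Fail to reject H₀.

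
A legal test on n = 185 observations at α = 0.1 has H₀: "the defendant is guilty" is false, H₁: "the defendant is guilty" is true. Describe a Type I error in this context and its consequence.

Type I error: rejecting H₀ when it is true — concluding that the defendant is guilty when in fact it is not. Consequence: convicting an innocent person.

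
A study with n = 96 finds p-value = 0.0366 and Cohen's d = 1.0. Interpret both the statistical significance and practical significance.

Statistically significant (p = 0.0366 < 0.05). Cohen's d = 1.0 indicates a large effect size. Both statistical and practical significance should be considered.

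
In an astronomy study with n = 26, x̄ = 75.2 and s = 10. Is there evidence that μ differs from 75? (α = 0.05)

t = (x̄ - μ₀)/(s/√n) = (75.2 - 75)/(10/√26) = 0.102. df = 25, critical t = ±2.06. Fail to reject H₀.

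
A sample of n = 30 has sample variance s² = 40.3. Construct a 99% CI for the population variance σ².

df = 29. χ²_{0.005} = 52.336, χ²_{0.995} = 13.121. CI for σ² = ((n-1)s²/χ²_{α/2}, (n-1)s²/χ²_{1-α/2}) = (29·40.3/52.336, 29·40.3/13.121) = (22.33, 89.07)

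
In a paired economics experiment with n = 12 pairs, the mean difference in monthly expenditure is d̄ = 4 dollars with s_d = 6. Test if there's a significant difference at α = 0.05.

t = d̄/(s_d/√n) = 4/(6/√12) = 2.309. df = 11, critical t = ±2.201. Reject H₀.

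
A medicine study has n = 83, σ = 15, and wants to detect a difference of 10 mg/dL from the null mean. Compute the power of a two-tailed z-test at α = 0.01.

SE = σ/√n = 15/√83 = 1.646. Non-centrality λ = d/SE = 10/1.646 = 6.074. Power ≈ Φ(λ - z_{α/2}) = Φ(6.074 - 2.576) = Φ(3.498) = 1.0.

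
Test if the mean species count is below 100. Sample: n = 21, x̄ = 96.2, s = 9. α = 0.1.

t = (96.2 - 100)/(9/√21) = -1.935, df = 20. Critical t = -1.325. Reject H₀.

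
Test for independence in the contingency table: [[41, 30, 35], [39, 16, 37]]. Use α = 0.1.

χ² = 3.393. df = 2, critical = 4.605. Fail to reject H₀. No evidence of dependence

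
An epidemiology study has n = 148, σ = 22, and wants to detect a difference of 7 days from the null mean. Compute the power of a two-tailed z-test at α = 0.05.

SE = σ/√n = 22/√148 = 1.808. Non-centrality λ = d/SE = 7/1.808 = 3.871. Power ≈ Φ(λ - z_{α/2}) = Φ(3.871 - 1.96) = Φ(1.911) = 0.972.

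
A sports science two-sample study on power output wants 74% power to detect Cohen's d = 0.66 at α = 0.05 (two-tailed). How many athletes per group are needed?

z_{α/2} = 1.96, z_β = Φ⁻¹(0.74) = 0.643. For medium effect (d = 0.66): n per group = 2(z_{α/2} + z_β)²/d² = 2(1.96 + 0.643)²/0.66² = 31.1 → 32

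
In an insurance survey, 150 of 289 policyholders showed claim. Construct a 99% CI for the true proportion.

p̂ = 0.519. CI = p̂ ± z*√(p̂(1-p̂)/n) = (0.443, 0.595)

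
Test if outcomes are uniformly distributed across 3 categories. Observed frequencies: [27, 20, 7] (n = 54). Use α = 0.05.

Expected = 18 each. χ² = Σ(O-E)²/E = 11.444. df = 2, critical value = 5.991. Reject H₀.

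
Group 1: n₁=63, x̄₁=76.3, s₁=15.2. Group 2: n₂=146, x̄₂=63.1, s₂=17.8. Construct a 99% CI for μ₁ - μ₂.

Difference = 13.2. SE = √(15.2²/63 + 17.8²/146) = 2.416. CI = (6.98, 19.42)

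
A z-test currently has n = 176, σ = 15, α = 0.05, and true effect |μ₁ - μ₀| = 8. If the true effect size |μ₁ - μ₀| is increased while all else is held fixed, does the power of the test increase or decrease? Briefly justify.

Power increases: a larger true effect increases the non-centrality λ = |μ₁ - μ₀|/(σ/√n).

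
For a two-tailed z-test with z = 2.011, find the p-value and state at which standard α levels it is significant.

p = 2·P(Z > |2.011|) = 2·(1 - Φ(2.011)) ≈ 0.0443. Significant at α = 0.1; Significant at α = 0.05.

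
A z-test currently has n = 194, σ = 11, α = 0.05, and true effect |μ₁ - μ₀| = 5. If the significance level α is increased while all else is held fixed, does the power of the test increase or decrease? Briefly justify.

Power increases: a larger α lowers the critical value, so more of the H₁ sampling distribution falls in the rejection region.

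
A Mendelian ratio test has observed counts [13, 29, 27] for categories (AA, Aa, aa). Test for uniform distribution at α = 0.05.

Expected = 23 each. χ² = Σ(O-E)²/E = 6.609. df = 2, critical value = 5.991. Reject H₀.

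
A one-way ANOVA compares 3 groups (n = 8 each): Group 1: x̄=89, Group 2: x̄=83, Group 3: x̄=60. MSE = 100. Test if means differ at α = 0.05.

Grand mean = 77.33. SS_between = 3749.33, MS_between = 1874.67. F = 18.747, F_crit ≈ 3.467. Reject H₀.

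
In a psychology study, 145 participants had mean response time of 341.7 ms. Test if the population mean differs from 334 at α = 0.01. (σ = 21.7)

z = (x̄ - μ₀)/(σ/√n) = (341.7 - 334)/(21.7/√145) = 4.273. Critical value: ±2.576. Since |4.273| > 2.576, Reject H₀.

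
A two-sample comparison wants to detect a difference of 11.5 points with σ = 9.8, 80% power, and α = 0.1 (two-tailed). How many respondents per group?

n per group = 2(z_α/2 + z_β)²σ²/d² = 2×(1.645 + 0.84)²×9.8²/11.5² = 9.0 → n = 9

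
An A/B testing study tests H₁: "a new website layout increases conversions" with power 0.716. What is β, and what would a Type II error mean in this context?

β = 1 - power = 1 - 0.716 = 0.284. A Type II error is failing to reject H₀ when H₀ is false (false negative) — here, failing to conclude that a new website layout increases conversions when in fact it is true. Consequence: discarding a layout that would have improved conversions — lost revenue.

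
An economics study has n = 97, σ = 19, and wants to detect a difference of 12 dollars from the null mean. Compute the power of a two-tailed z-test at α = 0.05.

SE = σ/√n = 19/√97 = 1.929. Non-centrality λ = d/SE = 12/1.929 = 6.22. Power ≈ Φ(λ - z_{α/2}) = Φ(6.22 - 1.96) = Φ(4.26) = 1.0.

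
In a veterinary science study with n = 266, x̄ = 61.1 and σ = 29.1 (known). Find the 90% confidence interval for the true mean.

CI = x̄ ± z*(σ/√n) = 61.1 ± 1.645(29.1/√266) = 61.1 ± 2.94 = (58.16, 64.04)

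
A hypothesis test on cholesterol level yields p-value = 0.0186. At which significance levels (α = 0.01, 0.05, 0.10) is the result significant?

p = 0.0186. Significant at: α = 0.05, 0.1.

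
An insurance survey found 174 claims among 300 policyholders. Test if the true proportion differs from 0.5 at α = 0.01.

p̂ = 0.58, p₀ = 0.5. z = (p̂ - p₀)/√(p₀(1-p₀)/n) = 2.771. Critical: ±2.576. Reject H₀.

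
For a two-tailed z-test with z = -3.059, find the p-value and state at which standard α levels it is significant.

p = 2·P(Z > |-3.059|) = 2·(1 - Φ(3.059)) ≈ 0.0022. Significant at α = 0.1; Significant at α = 0.05; Significant at α = 0.01.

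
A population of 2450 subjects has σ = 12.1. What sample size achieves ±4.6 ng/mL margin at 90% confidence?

Without FPC: n₀ = (1.645×12.1/4.6)² = 18.723. With FPC: n = n₀N/(n₀+N-1) = 18.6 → n = 19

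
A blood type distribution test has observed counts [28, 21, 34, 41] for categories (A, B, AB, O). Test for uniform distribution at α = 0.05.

Expected = 31 each. χ² = Σ(O-E)²/E = 7.032. df = 3, critical value = 7.815. Fail to reject H₀.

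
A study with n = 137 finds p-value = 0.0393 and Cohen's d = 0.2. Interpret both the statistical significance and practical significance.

Statistically significant (p = 0.0393 < 0.05). Cohen's d = 0.2 indicates a small effect size. Both statistical and practical significance should be considered.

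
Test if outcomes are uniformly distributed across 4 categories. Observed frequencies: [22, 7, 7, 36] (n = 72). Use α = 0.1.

Expected = 18 each. χ² = Σ(O-E)²/E = 32.333. df = 3, critical value = 6.251. Reject H₀.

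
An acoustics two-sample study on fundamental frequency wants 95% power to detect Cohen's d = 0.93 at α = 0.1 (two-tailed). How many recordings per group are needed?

z_{α/2} = 1.645, z_β = Φ⁻¹(0.95) = 1.645. For large effect (d = 0.93): n per group = 2(z_{α/2} + z_β)²/d² = 2(1.645 + 1.645)²/0.93² = 25.03 → 26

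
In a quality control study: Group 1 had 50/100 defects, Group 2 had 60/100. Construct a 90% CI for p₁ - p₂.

p̂₁ = 0.5, p̂₂ = 0.6. Difference = -0.1. CI = (-0.215, 0.015)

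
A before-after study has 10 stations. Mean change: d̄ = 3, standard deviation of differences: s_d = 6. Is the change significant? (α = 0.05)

t = d̄/(s_d/√n) = 3/(6/√10) = 1.581. df = 9, critical t = ±2.262. Fail to reject H₀.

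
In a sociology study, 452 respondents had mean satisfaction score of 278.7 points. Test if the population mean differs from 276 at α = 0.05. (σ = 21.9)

z = (x̄ - μ₀)/(σ/√n) = (278.7 - 276)/(21.9/√452) = 2.621. Critical value: ±1.96. Since |2.621| > 1.96, Reject H₀.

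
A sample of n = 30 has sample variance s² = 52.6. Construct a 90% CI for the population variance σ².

df = 29. χ²_{0.05} = 42.557, χ²_{0.95} = 17.708. CI for σ² = ((n-1)s²/χ²_{α/2}, (n-1)s²/χ²_{1-α/2}) = (29·52.6/42.557, 29·52.6/17.708) = (35.84, 86.14)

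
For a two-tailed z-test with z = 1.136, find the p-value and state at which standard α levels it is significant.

p = 2·P(Z > |1.136|) = 2·(1 - Φ(1.136)) ≈ 0.256. Not significant at any standard level.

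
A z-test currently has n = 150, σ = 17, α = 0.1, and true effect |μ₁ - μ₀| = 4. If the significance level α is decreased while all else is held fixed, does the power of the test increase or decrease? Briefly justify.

Power decreases: a smaller α raises the critical value, so less of the H₁ sampling distribution falls in the rejection region.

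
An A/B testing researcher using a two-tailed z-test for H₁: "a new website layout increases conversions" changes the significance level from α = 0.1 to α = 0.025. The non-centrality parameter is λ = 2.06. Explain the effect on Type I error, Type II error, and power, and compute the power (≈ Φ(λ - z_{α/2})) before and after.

Decreasing α from 0.1 to 0.025:
• Type I error rate decreases (α is the Type I rate by definition).
• Critical value moves from z_{α/2} = 1.645 to 2.241, so power = Φ(λ - z_{α/2}) goes from Φ(2.06 - 1.645) = 0.661 to Φ(2.06 - 2.241) = 0.428.
• Type II error rate β = 1 - power therefore increases (0.339 → 0.572).
Appropriate when false positives are costly — here, rolling out a layout that doesn't actually help — wasted engineering effort.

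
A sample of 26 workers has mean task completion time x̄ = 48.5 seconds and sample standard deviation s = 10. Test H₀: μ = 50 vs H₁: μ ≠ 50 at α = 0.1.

t = (x̄ - μ₀)/(s/√n) = (48.5 - 50)/(10/√26) = -0.765. df = 25, critical t = ±1.708. Fail to reject H₀.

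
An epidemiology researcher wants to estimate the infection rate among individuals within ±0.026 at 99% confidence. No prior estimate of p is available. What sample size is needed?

Conservative approach: use p = 0.5 (maximizes p(1-p) = 0.25). n = z²(0.25)/E² = 2.576²×0.25/0.026² = 2454.1 → n = 2455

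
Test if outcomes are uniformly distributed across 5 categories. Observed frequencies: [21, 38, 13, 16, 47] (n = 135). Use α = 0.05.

Expected = 27 each. χ² = Σ(O-E)²/E = 32.37. df = 4, critical value = 9.488. Reject H₀.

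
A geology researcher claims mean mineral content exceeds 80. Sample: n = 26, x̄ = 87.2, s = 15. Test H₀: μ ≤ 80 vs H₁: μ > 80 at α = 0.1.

t = (87.2 - 80)/(15/√26) = 2.448, df = 25. Critical t = 1.316. Reject H₀.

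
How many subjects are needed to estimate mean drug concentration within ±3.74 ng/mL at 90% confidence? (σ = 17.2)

n = (z*σ/E)² = (1.645×17.2/3.74)² = 57.2 → n = 58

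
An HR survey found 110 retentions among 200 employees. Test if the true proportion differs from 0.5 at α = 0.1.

p̂ = 0.55, p₀ = 0.5. z = (p̂ - p₀)/√(p₀(1-p₀)/n) = 1.414. Critical: ±1.645. Fail to reject H₀.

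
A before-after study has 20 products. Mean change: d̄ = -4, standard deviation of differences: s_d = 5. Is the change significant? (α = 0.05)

t = d̄/(s_d/√n) = -4/(5/√20) = -3.578. df = 19, critical t = ±2.093. Reject H₀.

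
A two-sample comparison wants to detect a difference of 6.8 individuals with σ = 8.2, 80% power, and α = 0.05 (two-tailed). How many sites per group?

n per group = 2(z_α/2 + z_β)²σ²/d² = 2×(1.96 + 0.84)²×8.2²/6.8² = 22.8 → n = 23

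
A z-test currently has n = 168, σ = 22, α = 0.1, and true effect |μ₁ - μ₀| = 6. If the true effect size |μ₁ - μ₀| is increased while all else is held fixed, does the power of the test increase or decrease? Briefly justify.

Power increases: a larger true effect increases the non-centrality λ = |μ₁ - μ₀|/(σ/√n).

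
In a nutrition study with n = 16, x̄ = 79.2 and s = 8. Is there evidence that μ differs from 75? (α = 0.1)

t = (x̄ - μ₀)/(s/√n) = (79.2 - 75)/(8/√16) = 2.1. df = 15, critical t = ±1.753. Reject H₀.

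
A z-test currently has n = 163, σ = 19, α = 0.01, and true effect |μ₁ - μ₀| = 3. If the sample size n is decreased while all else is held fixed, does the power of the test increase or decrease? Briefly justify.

Power decreases: a smaller n inflates the standard error σ/√n, pulling the sampling distribution under H₁ back toward the critical value.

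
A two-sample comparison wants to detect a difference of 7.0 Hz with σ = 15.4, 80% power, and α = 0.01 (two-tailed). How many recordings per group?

n per group = 2(z_α/2 + z_β)²σ²/d² = 2×(2.576 + 0.84)²×15.4²/7.0² = 113.0 → n = 113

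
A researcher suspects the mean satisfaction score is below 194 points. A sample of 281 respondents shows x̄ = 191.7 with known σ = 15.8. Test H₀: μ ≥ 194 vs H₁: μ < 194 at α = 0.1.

z = -2.44. Critical value: -1.28. Reject H₀.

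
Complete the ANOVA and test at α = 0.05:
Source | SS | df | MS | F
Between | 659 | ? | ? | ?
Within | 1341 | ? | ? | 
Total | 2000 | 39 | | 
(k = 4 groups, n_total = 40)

df_between = 3, df_within = 36. MS_between = 219.67, MS_within = 37.25. F = 5.897, F_crit ≈ 2.866. Reject H₀.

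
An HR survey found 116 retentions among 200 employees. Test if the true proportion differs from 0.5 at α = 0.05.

p̂ = 0.58, p₀ = 0.5. z = (p̂ - p₀)/√(p₀(1-p₀)/n) = 2.263. Critical: ±1.96. Reject H₀.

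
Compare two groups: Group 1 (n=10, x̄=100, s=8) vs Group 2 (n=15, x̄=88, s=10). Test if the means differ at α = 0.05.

Pooled sp = 9.27. t = 3.171, df = 23. Critical t = ±2.069. Reject H₀.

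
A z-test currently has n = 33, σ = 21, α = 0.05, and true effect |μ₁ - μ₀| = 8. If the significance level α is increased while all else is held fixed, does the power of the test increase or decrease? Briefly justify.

Power increases: a larger α lowers the critical value, so more of the H₁ sampling distribution falls in the rejection region.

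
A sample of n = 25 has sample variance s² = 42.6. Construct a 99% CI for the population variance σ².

df = 24. χ²_{0.005} = 45.559, χ²_{0.995} = 9.886. CI for σ² = ((n-1)s²/χ²_{α/2}, (n-1)s²/χ²_{1-α/2}) = (24·42.6/45.559, 24·42.6/9.886) = (22.44, 103.42)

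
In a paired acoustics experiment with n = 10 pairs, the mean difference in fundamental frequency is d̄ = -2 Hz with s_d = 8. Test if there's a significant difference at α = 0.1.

t = d̄/(s_d/√n) = -2/(8/√10) = -0.791. df = 9, critical t = ±1.833. Fail to reject H₀.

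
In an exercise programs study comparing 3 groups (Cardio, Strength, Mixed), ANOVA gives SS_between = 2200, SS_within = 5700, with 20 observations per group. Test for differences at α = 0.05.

df_between = 2, df_within = 57. F = MS_between/MS_within = 1100.0/100.0 = 11.0. F_crit ≈ 3.159. Reject H₀. At least one mean differs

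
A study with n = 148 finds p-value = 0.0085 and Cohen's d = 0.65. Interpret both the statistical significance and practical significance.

Statistically significant (p = 0.0085 < 0.05). Cohen's d = 0.65 indicates a medium effect size. Both statistical and practical significance should be considered.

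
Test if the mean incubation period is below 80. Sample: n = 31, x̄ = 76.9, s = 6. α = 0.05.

t = (76.9 - 80)/(6/√31) = -2.877, df = 30. Critical t = -1.697. Reject H₀.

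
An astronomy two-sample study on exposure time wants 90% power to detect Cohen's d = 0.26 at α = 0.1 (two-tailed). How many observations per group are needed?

z_{α/2} = 1.645, z_β = Φ⁻¹(0.9) = 1.282. For small effect (d = 0.26): n per group = 2(z_{α/2} + z_β)²/d² = 2(1.645 + 1.282)²/0.26² = 253.5 → 254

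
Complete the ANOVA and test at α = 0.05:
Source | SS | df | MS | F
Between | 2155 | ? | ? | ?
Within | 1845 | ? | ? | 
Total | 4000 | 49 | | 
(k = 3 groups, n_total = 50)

df_between = 2, df_within = 47. MS_between = 1077.5, MS_within = 39.26. F = 27.449, F_crit ≈ 3.195. Reject H₀.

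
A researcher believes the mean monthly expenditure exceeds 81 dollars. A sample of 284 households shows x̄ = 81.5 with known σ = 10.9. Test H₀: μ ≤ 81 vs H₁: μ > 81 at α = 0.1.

z = 0.773. Critical value: 1.28. Fail to reject H₀.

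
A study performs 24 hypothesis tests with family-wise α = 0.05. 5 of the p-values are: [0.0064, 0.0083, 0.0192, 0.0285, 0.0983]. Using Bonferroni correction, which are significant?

Bonferroni α = 0.05/24 = 0.00208. None of the given p-values are significant.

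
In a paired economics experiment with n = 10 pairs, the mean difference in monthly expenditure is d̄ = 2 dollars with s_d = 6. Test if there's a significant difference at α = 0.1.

t = d̄/(s_d/√n) = 2/(6/√10) = 1.054. df = 9, critical t = ±1.833. Fail to reject H₀.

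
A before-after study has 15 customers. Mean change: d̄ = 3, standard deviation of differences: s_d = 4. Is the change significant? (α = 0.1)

t = d̄/(s_d/√n) = 3/(4/√15) = 2.905. df = 14, critical t = ±1.761. Reject H₀.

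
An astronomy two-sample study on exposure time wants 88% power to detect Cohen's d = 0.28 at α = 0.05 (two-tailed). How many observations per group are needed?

z_{α/2} = 1.96, z_β = Φ⁻¹(0.88) = 1.175. For small effect (d = 0.28): n per group = 2(z_{α/2} + z_β)²/d² = 2(1.96 + 1.175)²/0.28² = 250.7 → 251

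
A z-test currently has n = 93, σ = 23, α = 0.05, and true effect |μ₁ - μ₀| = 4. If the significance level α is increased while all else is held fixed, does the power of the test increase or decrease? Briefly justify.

Power increases: a larger α lowers the critical value, so more of the H₁ sampling distribution falls in the rejection region.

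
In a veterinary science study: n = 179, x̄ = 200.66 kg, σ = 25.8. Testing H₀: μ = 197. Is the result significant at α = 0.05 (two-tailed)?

z = (200.66 - 197)/(25.8/√179) = 1.898. Since |z| ≤ 1.96, not significant at α = 0.05.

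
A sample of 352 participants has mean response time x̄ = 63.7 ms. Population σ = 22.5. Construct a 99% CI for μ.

CI = x̄ ± z*(σ/√n) = 63.7 ± 2.576(22.5/√352) = 63.7 ± 3.09 = (60.61, 66.79)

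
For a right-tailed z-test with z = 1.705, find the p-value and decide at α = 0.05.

p = P(Z > 1.705) = 1 - Φ(1.705) ≈ 0.0441. Since p < 0.05, reject H₀ (significant) at α = 0.05.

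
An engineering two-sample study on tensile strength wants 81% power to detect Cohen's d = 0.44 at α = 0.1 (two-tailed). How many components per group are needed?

z_{α/2} = 1.645, z_β = Φ⁻¹(0.81) = 0.878. For small effect (d = 0.44): n per group = 2(z_{α/2} + z_β)²/d² = 2(1.645 + 0.878)²/0.44² = 65.8 → 66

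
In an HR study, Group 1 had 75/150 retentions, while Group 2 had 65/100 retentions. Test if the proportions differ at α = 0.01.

p̂₁ = 0.5, p̂₂ = 0.65, pooled p̂ = 0.56. z = -2.341. Critical: ±2.576. Fail to reject H₀.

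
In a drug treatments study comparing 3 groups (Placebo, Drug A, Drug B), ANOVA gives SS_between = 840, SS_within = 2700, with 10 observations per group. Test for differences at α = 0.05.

df_between = 2, df_within = 27. F = MS_between/MS_within = 420.0/100.0 = 4.2. F_crit ≈ 3.354. Reject H₀. At least one mean differs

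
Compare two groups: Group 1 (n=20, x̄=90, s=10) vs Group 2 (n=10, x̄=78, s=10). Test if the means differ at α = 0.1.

Pooled sp = 10.0. t = 3.098, df = 28. Critical t = ±1.701. Reject H₀.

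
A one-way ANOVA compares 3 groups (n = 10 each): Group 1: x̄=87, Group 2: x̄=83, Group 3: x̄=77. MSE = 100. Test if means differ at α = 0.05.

Grand mean = 82.33. SS_between = 506.67, MS_between = 253.33. F = 2.533, F_crit ≈ 3.354. Fail to reject H₀.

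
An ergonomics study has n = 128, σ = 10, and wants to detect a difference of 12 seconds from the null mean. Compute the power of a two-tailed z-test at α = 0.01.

SE = σ/√n = 10/√128 = 0.884. Non-centrality λ = d/SE = 12/0.884 = 13.576. Power ≈ Φ(λ - z_{α/2}) = Φ(13.576 - 2.576) = Φ(11.0) = 1.0.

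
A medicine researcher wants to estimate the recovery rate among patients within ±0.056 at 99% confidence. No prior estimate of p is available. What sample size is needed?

Conservative approach: use p = 0.5 (maximizes p(1-p) = 0.25). n = z²(0.25)/E² = 2.576²×0.25/0.056² = 529.0 → n = 529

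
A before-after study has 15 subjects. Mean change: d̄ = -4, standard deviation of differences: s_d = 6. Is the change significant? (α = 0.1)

t = d̄/(s_d/√n) = -4/(6/√15) = -2.582. df = 14, critical t = ±1.761. Reject H₀.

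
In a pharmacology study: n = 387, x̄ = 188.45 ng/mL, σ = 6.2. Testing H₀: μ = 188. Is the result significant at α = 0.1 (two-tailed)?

z = (188.45 - 188)/(6.2/√387) = 1.428. Since |z| ≤ 1.645, not significant at α = 0.1.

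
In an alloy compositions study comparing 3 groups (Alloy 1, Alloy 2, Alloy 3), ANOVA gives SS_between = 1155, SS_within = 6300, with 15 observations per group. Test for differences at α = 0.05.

df_between = 2, df_within = 42. F = MS_between/MS_within = 577.5/150.0 = 3.85. F_crit ≈ 3.22. Reject H₀. At least one mean differs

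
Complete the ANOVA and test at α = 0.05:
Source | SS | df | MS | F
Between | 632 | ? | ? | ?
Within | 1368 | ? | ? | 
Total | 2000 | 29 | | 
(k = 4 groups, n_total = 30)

df_between = 3, df_within = 26. MS_between = 210.67, MS_within = 52.62. F = 4.004, F_crit ≈ 2.975. Reject H₀.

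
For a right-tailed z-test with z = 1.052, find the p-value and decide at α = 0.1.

p = P(Z > 1.052) = 1 - Φ(1.052) ≈ 0.1464. Since p ≥ 0.1, fail to reject H₀ (not significant) at α = 0.1.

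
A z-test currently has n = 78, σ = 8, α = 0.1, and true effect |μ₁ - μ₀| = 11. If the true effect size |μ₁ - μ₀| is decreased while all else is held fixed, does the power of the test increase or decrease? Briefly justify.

Power decreases: a smaller true effect decreases the non-centrality λ = |μ₁ - μ₀|/(σ/√n).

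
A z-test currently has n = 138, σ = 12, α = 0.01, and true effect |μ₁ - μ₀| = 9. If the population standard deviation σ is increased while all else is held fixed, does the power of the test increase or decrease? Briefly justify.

Power decreases: a larger σ inflates the standard error σ/√n, pulling the sampling distribution under H₁ back toward the critical value.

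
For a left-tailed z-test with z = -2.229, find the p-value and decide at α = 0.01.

p = P(Z < -2.229) = Φ(-2.229) ≈ 0.0129. Since p ≥ 0.01, fail to reject H₀ (not significant) at α = 0.01.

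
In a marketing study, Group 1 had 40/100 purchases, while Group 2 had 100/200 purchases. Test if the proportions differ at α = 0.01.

p̂₁ = 0.4, p̂₂ = 0.5, pooled p̂ = 0.467. z = -1.637. Critical: ±2.576. Fail to reject H₀.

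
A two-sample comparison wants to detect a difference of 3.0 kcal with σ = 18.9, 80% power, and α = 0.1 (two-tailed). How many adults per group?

n per group = 2(z_α/2 + z_β)²σ²/d² = 2×(1.645 + 0.84)²×18.9²/3.0² = 490.2 → n = 491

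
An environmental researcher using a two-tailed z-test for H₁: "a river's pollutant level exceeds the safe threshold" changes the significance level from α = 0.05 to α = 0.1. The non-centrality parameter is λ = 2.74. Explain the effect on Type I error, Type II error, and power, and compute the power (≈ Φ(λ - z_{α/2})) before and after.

Increasing α from 0.05 to 0.1:
• Type I error rate increases (α is the Type I rate by definition).
• Critical value moves from z_{α/2} = 1.96 to 1.645, so power = Φ(λ - z_{α/2}) goes from Φ(2.74 - 1.96) = 0.782 to Φ(2.74 - 1.645) = 0.863.
• Type II error rate β = 1 - power therefore decreases (0.218 → 0.137).
Appropriate when false negatives are costly — here, allowing unsafe pollution to continue.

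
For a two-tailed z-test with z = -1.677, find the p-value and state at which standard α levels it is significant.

p = 2·P(Z > |-1.677|) = 2·(1 - Φ(1.677)) ≈ 0.0935. Significant at α = 0.1.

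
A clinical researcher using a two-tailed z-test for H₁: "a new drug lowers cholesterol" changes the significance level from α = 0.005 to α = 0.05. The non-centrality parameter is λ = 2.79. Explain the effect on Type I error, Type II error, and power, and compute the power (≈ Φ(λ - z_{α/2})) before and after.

Increasing α from 0.005 to 0.05:
• Type I error rate increases (α is the Type I rate by definition).
• Critical value moves from z_{α/2} = 2.807 to 1.96, so power = Φ(λ - z_{α/2}) goes from Φ(2.79 - 2.807) = 0.493 to Φ(2.79 - 1.96) = 0.797.
• Type II error rate β = 1 - power therefore decreases (0.507 → 0.203).
Appropriate when false negatives are costly — here, shelving an effective drug — patients miss out on a treatment that would have helped.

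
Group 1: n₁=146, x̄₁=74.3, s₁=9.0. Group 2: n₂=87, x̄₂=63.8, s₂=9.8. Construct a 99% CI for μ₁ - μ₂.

Difference = 10.5. SE = √(9.0²/146 + 9.8²/87) = 1.288. CI = (7.18, 13.82)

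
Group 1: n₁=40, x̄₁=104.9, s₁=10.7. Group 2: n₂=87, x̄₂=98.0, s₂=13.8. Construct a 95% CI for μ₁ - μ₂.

Difference = 6.9. SE = √(10.7²/40 + 13.8²/87) = 2.247. CI = (2.49, 11.31)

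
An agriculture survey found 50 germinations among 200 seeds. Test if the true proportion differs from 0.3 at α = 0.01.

p̂ = 0.25, p₀ = 0.3. z = (p̂ - p₀)/√(p₀(1-p₀)/n) = -1.543. Critical: ±2.576. Fail to reject H₀.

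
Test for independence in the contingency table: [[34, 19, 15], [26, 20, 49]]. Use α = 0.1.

χ² = 15.097. df = 2, critical = 4.605. Reject H₀. Variables are dependent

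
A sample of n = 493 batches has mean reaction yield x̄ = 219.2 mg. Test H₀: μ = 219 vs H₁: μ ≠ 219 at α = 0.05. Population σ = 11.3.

z = (x̄ - μ₀)/(σ/√n) = (219.2 - 219)/(11.3/√493) = 0.393. Critical value: ±1.96. Since |0.393| ≤ 1.96, Fail to reject H₀.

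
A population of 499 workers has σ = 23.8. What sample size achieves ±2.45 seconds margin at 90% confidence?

Without FPC: n₀ = (1.645×23.8/2.45)² = 255.36. With FPC: n = n₀N/(n₀+N-1) = 169.1 → n = 170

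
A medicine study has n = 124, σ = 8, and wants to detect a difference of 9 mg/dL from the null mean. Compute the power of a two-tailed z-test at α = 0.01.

SE = σ/√n = 8/√124 = 0.718. Non-centrality λ = d/SE = 9/0.718 = 12.527. Power ≈ Φ(λ - z_{α/2}) = Φ(12.527 - 2.576) = Φ(9.951) = 1.0.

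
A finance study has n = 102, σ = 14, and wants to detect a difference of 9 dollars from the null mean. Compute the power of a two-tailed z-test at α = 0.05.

SE = σ/√n = 14/√102 = 1.386. Non-centrality λ = d/SE = 9/1.386 = 6.493. Power ≈ Φ(λ - z_{α/2}) = Φ(6.493 - 1.96) = Φ(4.533) = 1.0.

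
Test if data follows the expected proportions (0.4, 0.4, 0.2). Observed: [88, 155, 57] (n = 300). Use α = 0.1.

Expected: [120.0, 120.0, 60.0]. χ² = 18.892. df = 2, critical = 4.605. Reject H₀.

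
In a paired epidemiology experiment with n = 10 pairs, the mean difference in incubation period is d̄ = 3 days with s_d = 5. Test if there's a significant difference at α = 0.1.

t = d̄/(s_d/√n) = 3/(5/√10) = 1.897. df = 9, critical t = ±1.833. Reject H₀.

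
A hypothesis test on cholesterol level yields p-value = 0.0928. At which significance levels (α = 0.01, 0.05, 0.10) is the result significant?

p = 0.0928. Significant at: α = 0.1.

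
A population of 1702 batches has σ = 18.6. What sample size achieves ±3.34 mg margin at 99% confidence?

Without FPC: n₀ = (2.576×18.6/3.34)² = 205.79. With FPC: n = n₀N/(n₀+N-1) = 183.7 → n = 184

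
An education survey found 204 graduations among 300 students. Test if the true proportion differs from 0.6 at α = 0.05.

p̂ = 0.68, p₀ = 0.6. z = (p̂ - p₀)/√(p₀(1-p₀)/n) = 2.828. Critical: ±1.96. Reject H₀.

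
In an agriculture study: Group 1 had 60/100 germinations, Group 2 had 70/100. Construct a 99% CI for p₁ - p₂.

p̂₁ = 0.6, p̂₂ = 0.7. Difference = -0.1. CI = (-0.273, 0.073)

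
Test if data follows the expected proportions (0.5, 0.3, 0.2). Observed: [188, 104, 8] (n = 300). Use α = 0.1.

Expected: [150.0, 90.0, 60.0]. χ² = 56.871. df = 2, critical = 4.605. Reject H₀.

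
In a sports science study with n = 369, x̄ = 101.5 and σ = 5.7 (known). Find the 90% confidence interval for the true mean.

CI = x̄ ± z*(σ/√n) = 101.5 ± 1.645(5.7/√369) = 101.5 ± 0.49 = (101.01, 101.99)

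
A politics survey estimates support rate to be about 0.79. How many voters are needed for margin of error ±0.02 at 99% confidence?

n = z²p(1-p)/E² = 2.576²×0.79×0.21/0.02² = 2752.2 → n = 2753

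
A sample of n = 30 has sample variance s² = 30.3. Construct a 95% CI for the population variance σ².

df = 29. χ²_{0.025} = 45.722, χ²_{0.975} = 16.047. CI for σ² = ((n-1)s²/χ²_{α/2}, (n-1)s²/χ²_{1-α/2}) = (29·30.3/45.722, 29·30.3/16.047) = (19.22, 54.76)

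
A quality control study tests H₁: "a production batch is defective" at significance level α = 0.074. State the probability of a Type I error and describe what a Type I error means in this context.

P(Type I error) = α = 0.074. A Type I error is rejecting H₀ when H₀ is actually true (false positive) — here, concluding that a production batch is defective when in fact this is not the case. Consequence: scrapping a good batch — wasted material and cost for no reason.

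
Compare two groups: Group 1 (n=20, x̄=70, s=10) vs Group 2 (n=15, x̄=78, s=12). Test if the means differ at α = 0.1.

Pooled sp = 10.89. t = -2.15, df = 33. Critical t = ±1.692. Reject H₀.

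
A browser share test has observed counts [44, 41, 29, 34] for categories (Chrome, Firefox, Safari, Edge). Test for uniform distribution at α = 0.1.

Expected = 37 each. χ² = Σ(O-E)²/E = 3.73. df = 3, critical value = 6.251. Fail to reject H₀.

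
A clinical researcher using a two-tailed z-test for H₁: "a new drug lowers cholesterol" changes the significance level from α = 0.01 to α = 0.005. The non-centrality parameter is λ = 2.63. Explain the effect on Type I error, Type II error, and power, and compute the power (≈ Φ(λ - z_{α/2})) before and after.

Decreasing α from 0.01 to 0.005:
• Type I error rate decreases (α is the Type I rate by definition).
• Critical value moves from z_{α/2} = 2.576 to 2.807, so power = Φ(λ - z_{α/2}) goes from Φ(2.63 - 2.576) = 0.522 to Φ(2.63 - 2.807) = 0.43.
• Type II error rate β = 1 - power therefore increases (0.478 → 0.57).
Appropriate when false positives are costly — here, approving an ineffective drug — patients take a useless medication and may skip effective alternatives.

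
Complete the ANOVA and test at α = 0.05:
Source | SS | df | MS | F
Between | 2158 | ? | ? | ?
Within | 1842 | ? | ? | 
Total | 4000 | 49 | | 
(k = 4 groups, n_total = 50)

df_between = 3, df_within = 46. MS_between = 719.33, MS_within = 40.04. F = 17.964, F_crit ≈ 2.807. Reject H₀.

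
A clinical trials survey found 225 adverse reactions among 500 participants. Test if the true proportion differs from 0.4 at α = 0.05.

p̂ = 0.45, p₀ = 0.4. z = (p̂ - p₀)/√(p₀(1-p₀)/n) = 2.282. Critical: ±1.96. Reject H₀.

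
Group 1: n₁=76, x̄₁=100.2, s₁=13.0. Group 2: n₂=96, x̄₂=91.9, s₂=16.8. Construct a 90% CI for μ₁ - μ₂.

Difference = 8.3. SE = √(13.0²/76 + 16.8²/96) = 2.272. CI = (4.56, 12.04)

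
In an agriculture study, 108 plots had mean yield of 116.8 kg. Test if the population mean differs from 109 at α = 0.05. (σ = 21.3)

z = (x̄ - μ₀)/(σ/√n) = (116.8 - 109)/(21.3/√108) = 3.806. Critical value: ±1.96. Since |3.806| > 1.96, Reject H₀.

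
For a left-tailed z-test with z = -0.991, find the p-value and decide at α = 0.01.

p = P(Z < -0.991) = Φ(-0.991) ≈ 0.1608. Since p ≥ 0.01, fail to reject H₀ (not significant) at α = 0.01.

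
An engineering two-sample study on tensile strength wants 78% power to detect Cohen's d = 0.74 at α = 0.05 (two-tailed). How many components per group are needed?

z_{α/2} = 1.96, z_β = Φ⁻¹(0.78) = 0.772. For medium effect (d = 0.74): n per group = 2(z_{α/2} + z_β)²/d² = 2(1.96 + 0.772)²/0.74² = 27.3 → 28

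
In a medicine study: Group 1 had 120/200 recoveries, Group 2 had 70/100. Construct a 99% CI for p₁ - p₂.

p̂₁ = 0.6, p̂₂ = 0.7. Difference = -0.1. CI = (-0.248, 0.048)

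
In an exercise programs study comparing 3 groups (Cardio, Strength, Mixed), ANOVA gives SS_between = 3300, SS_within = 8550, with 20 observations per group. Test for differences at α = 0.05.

df_between = 2, df_within = 57. F = MS_between/MS_within = 1650.0/150.0 = 11.0. F_crit ≈ 3.159. Reject H₀. At least one mean differs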